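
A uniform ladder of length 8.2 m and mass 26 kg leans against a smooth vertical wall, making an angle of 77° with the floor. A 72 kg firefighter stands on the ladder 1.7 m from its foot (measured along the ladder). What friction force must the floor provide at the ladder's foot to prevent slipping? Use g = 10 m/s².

Take moments about the foot of the ladder.
Ladder weight 26×10 = 260 N acts at 4.1 m along the ladder; its horizontal arm is 4.1·cos77° = 0.9223 m → τ = 239.8 N·m clockwise.
Firefighter: 72×10 = 720 N at 1.7 m → arm 0.3824 m → τ = 275.3 N·m clockwise.
Wall normal N acts horizontally at the top; its moment arm is the height L sinθ = 8.2·sin77° = 7.99 m, counterclockwise.
Balancing moments: N × 7.99 = 515.1, giving N = 64.5 N.
ΣFx = 0: friction at the foot balances the wall's push, so f = N_wall = 64.5 N.

f ≈ 64.5 N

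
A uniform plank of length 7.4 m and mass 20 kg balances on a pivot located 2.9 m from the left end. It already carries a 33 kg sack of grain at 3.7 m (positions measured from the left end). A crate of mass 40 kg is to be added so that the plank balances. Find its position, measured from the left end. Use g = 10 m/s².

x ≈ 1.84 m from the left end

Choose the pivot (at 2.9 m from the left end) as the axis so the support reaction has zero arm there.
Beam weight: 20 × 10 = 200 N down at 3.7 m → arm 0.8 m, τ = 200 × 0.8 = 160 N·m clockwise.
Sack of grain: 33 × 10 = 330 N down at 3.7 m → arm 0.8 m, τ = 330 × 0.8 = 264 N·m clockwise.
Net moment of existing loads = 424 N·m clockwise.
The crate weighs 40 × 10 = 400 N and must supply an equal counterclockwise moment, so its lever arm about the pivot is 424 / 400 = 1.06 m.
That puts it at 2.9 − 1.06 = 1.84 m from the left end.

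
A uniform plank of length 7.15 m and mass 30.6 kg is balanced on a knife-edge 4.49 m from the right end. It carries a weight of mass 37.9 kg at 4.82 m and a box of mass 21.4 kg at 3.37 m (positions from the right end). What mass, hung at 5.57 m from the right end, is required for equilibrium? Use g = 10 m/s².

m ≈ 36.5 kg

Taking torques about the knife-edge (at 4.49 m from the right end):
Beam weight: 30.6 × 10 = 306 N down at 3.575 m → arm 0.915 m, τ = 306 × 0.915 = 280 N·m clockwise.
Weight: 37.9 × 10 = 379 N down at 4.82 m → arm 0.33 m, τ = 379 × 0.33 = 125.1 N·m counterclockwise.
Box: 21.4 × 10 = 214 N down at 3.37 m → arm 1.12 m, τ = 214 × 1.12 = 239.7 N·m clockwise.
Net moment of known loads = 394.6 N·m clockwise.
An unknown mass m at 5.57 m has arm 1.08 m; its moment is m·g·1.08 counterclockwise.
Στ = 0 ⇒ m × 10 × 1.08 = 394.6 ⇒ m = 394.6 / (10 × 1.08) = 36.5 kg.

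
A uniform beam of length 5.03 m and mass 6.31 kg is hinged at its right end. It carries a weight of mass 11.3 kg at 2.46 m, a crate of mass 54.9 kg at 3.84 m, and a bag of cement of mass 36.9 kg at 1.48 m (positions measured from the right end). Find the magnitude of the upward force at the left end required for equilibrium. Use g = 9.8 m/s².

Choose the right end as the axis so the unknown pivot reaction has zero arm there.
Beam weight: 6.31 × 9.8 = 61.84 N down at 2.515 m → arm 2.515 m, τ = 61.84 × 2.515 = 155.5 N·m counterclockwise.
Weight: 11.3 × 9.8 = 110.7 N down at 2.46 m → arm 2.46 m, τ = 110.7 × 2.46 = 272.3 N·m counterclockwise.
Crate: 54.9 × 9.8 = 538 N down at 3.84 m → arm 3.84 m, τ = 538 × 3.84 = 2066 N·m counterclockwise.
Bag of cement: 36.9 × 9.8 = 361.6 N down at 1.48 m → arm 1.48 m, τ = 361.6 × 1.48 = 535.2 N·m counterclockwise.
Net moment of the loads = 3029 N·m counterclockwise.
The upward force F acts at the left end, arm 5.03 m, giving F × 5.03 clockwise.
Setting net torque to zero: F × 5.03 = 3029 → F = 3029 / 5.03 = 602 N.

F ≈ 602 N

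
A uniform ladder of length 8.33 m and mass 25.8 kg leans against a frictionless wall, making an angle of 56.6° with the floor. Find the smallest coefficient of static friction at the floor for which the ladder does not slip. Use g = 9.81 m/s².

μ_min ≈ 0.33

Taking torques about the foot of the ladder:
Ladder weight 25.8×9.81 = 253.1 N acts at 4.165 m along the ladder; its horizontal arm is 4.165·cos56.6° = 2.293 m → τ = 580.4 N·m clockwise.
Wall normal N acts horizontally at the top; its moment arm is the height L sinθ = 8.33·sin56.6° = 6.954 m, counterclockwise.
Balancing moments: N × 6.954 = 580.4, giving N = 83.46 N.
ΣFx = 0 ⇒ f = N_wall = 83.46 N. ΣFy = 0 ⇒ N_floor = 253.1 N.
μ_min = f / N_floor = 83.46 / 253.1 = 0.33.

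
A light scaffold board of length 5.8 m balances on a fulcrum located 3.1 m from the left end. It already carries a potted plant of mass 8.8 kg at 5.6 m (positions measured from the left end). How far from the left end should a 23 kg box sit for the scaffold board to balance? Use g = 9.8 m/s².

Taking torques about the fulcrum (at 3.1 m from the left end):
Potted plant: 8.8 × 9.8 = 86.24 N down at 5.6 m → arm 2.5 m, τ = 86.24 × 2.5 = 215.6 N·m clockwise.
Net moment of existing loads = 215.6 N·m clockwise.
The box weighs 23 × 9.8 = 225.4 N and must supply an equal counterclockwise moment, so its lever arm about the fulcrum is 215.6 / 225.4 = 0.957 m.
That puts it at 3.1 − 0.957 = 2.14 m from the left end.

x ≈ 2.14 m from the left end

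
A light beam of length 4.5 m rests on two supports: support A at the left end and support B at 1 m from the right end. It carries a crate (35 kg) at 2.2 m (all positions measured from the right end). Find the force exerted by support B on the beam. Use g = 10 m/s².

R_B ≈ 230 N

Taking torques about support A:
Crate: 35 × 10 = 350 N down at 2.2 m → arm 2.3 m, τ = 350 × 2.3 = 805 N·m clockwise.
Net load moment about support A = 805 N·m clockwise.
Reaction R at support B is upward at 1 m, arm 3.5 m → moment R × 3.5 counterclockwise.
Στ = 0 ⇒ R × 3.5 = 805 ⇒ R = 230 N.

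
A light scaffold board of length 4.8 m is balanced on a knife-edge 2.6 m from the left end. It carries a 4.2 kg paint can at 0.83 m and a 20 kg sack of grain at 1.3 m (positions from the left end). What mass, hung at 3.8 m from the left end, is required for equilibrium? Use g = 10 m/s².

m ≈ 27.9 kg

Choose the knife-edge (at 2.6 m from the left end) as the axis so the support reaction has zero arm there.
Paint can: 4.2 × 10 = 42 N down at 0.83 m → arm 1.77 m, τ = 42 × 1.77 = 74.34 N·m counterclockwise.
Sack of grain: 20 × 10 = 200 N down at 1.3 m → arm 1.3 m, τ = 200 × 1.3 = 260 N·m counterclockwise.
Net moment of known loads = 334.3 N·m counterclockwise.
An unknown mass m at 3.8 m has arm 1.2 m; its moment is m·g·1.2 clockwise.
Balancing moments: m × 10 × 1.2 = 334.3, giving m = 334.3 / (10 × 1.2) = 27.9 kg.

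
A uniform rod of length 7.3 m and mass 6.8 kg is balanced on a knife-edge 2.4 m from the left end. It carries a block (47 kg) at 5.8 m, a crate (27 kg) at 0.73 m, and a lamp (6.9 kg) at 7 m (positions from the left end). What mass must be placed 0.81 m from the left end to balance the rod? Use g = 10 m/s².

About the knife-edge (at 2.4 m from the left end):
Beam weight: 6.8 × 10 = 68 N down at 3.65 m → arm 1.25 m, τ = 68 × 1.25 = 85 N·m clockwise.
Block: 47 × 10 = 470 N down at 5.8 m → arm 3.4 m, τ = 470 × 3.4 = 1598 N·m clockwise.
Crate: 27 × 10 = 270 N down at 0.73 m → arm 1.67 m, τ = 270 × 1.67 = 450.9 N·m counterclockwise.
Lamp: 6.9 × 10 = 69 N down at 7 m → arm 4.6 m, τ = 69 × 4.6 = 317.4 N·m clockwise.
Net moment of known loads = 1550 N·m clockwise.
An unknown mass m at 0.81 m has arm 1.59 m; its moment is m·g·1.59 counterclockwise.
Setting net torque to zero: m × 10 × 1.59 = 1550 → m = 1550 / (10 × 1.59) = 97.5 kg.

m ≈ 97.5 kg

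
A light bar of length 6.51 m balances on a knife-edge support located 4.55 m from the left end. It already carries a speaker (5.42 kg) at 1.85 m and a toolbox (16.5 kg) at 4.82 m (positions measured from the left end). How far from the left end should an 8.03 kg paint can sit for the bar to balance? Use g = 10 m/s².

Choose the knife-edge support (at 4.55 m from the left end) as the axis so the support reaction has zero arm there.
Speaker: 5.42 × 10 = 54.2 N down at 1.85 m → arm 2.7 m, τ = 54.2 × 2.7 = 146.3 N·m counterclockwise.
Toolbox: 16.5 × 10 = 165 N down at 4.82 m → arm 0.27 m, τ = 165 × 0.27 = 44.55 N·m clockwise.
Net moment of existing loads = 101.8 N·m counterclockwise.
The paint can weighs 8.03 × 10 = 80.3 N and must supply an equal clockwise moment, so its lever arm about the knife-edge support is 101.8 / 80.3 = 1.27 m.
That puts it at 4.55 + 1.27 = 5.82 m from the left end.

x ≈ 5.82 m from the left end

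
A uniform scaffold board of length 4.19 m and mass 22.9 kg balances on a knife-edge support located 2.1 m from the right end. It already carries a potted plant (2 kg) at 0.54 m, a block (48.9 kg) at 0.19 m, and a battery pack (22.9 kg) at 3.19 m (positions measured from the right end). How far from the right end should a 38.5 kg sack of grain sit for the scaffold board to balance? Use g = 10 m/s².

Sum moments about the knife-edge support (at 2.1 m from the right end) (the support reaction has zero arm there).
Beam weight: 22.9 × 10 = 229 N down at 2.095 m → arm 0.005 m, τ = 229 × 0.005 = 1.145 N·m clockwise.
Potted plant: 2 × 10 = 20 N down at 0.54 m → arm 1.56 m, τ = 20 × 1.56 = 31.2 N·m clockwise.
Block: 48.9 × 10 = 489 N down at 0.19 m → arm 1.91 m, τ = 489 × 1.91 = 934 N·m clockwise.
Battery pack: 22.9 × 10 = 229 N down at 3.19 m → arm 1.09 m, τ = 229 × 1.09 = 249.6 N·m counterclockwise.
Net moment of existing loads = 716.7 N·m clockwise.
The sack of grain weighs 38.5 × 10 = 385 N and must supply an equal counterclockwise moment, so its lever arm about the knife-edge support is 716.7 / 385 = 1.86 m.
That puts it at 2.1 + 1.86 = 3.96 m from the right end.

x ≈ 3.96 m from the right end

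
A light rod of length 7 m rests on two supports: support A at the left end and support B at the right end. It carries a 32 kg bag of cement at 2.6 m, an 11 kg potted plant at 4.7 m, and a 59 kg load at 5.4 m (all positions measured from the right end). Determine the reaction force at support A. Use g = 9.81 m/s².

About support B:
Bag of cement: 32 × 9.81 = 313.9 N down at 2.6 m → arm 2.6 m, τ = 313.9 × 2.6 = 816.1 N·m counterclockwise.
Potted plant: 11 × 9.81 = 107.9 N down at 4.7 m → arm 4.7 m, τ = 107.9 × 4.7 = 507.1 N·m counterclockwise.
Load: 59 × 9.81 = 578.8 N down at 5.4 m → arm 5.4 m, τ = 578.8 × 5.4 = 3126 N·m counterclockwise.
Net load moment about support B = 4449 N·m counterclockwise.
Reaction R at support A is upward at 7 m, arm 7 m → moment R × 7 clockwise.
Στ = 0 ⇒ R × 7 = 4449 ⇒ R = 636 N.

R_A ≈ 636 N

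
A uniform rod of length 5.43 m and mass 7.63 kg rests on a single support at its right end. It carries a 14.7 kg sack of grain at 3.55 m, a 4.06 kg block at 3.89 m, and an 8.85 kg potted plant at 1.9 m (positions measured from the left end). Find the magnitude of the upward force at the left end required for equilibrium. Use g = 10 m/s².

F ≈ 158 N

Take moments about the right end.
Beam weight: 7.63 × 10 = 76.3 N down at 2.715 m → arm 2.715 m, τ = 76.3 × 2.715 = 207.2 N·m counterclockwise.
Sack of grain: 14.7 × 10 = 147 N down at 3.55 m → arm 1.88 m, τ = 147 × 1.88 = 276.4 N·m counterclockwise.
Block: 4.06 × 10 = 40.6 N down at 3.89 m → arm 1.54 m, τ = 40.6 × 1.54 = 62.52 N·m counterclockwise.
Potted plant: 8.85 × 10 = 88.5 N down at 1.9 m → arm 3.53 m, τ = 88.5 × 3.53 = 312.4 N·m counterclockwise.
Net moment of the loads = 858.5 N·m counterclockwise.
The upward force F acts at the left end, arm 5.43 m, giving F × 5.43 clockwise.
Στ = 0 ⇒ F × 5.43 = 858.5 ⇒ F = 858.5 / 5.43 = 158 N.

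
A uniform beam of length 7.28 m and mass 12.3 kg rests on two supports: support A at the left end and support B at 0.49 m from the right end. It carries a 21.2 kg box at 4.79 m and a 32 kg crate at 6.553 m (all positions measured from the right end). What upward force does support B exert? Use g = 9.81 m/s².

R_B ≈ 175 N

About support A:
Beam weight: 12.3 × 9.81 = 120.7 N down at 3.64 m → arm 3.64 m, τ = 120.7 × 3.64 = 439.3 N·m clockwise.
Box: 21.2 × 9.81 = 208 N down at 4.79 m → arm 2.49 m, τ = 208 × 2.49 = 517.9 N·m clockwise.
Crate: 32 × 9.81 = 313.9 N down at 6.553 m → arm 0.727 m, τ = 313.9 × 0.727 = 228.2 N·m clockwise.
Net load moment about support A = 1185 N·m clockwise.
Reaction R at support B is upward at 0.49 m, arm 6.79 m → moment R × 6.79 counterclockwise.
For rotational equilibrium, R × 6.79 = 1185, so R = 175 N.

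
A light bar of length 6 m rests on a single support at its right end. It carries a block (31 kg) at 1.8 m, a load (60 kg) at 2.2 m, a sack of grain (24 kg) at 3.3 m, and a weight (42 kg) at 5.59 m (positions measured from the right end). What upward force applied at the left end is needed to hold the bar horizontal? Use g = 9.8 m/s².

Taking torques about the right end:
Block: 31 × 9.8 = 303.8 N down at 1.8 m → arm 1.8 m, τ = 303.8 × 1.8 = 546.8 N·m counterclockwise.
Load: 60 × 9.8 = 588 N down at 2.2 m → arm 2.2 m, τ = 588 × 2.2 = 1294 N·m counterclockwise.
Sack of grain: 24 × 9.8 = 235.2 N down at 3.3 m → arm 3.3 m, τ = 235.2 × 3.3 = 776.2 N·m counterclockwise.
Weight: 42 × 9.8 = 411.6 N down at 5.59 m → arm 5.59 m, τ = 411.6 × 5.59 = 2301 N·m counterclockwise.
Net moment of the loads = 4918 N·m counterclockwise.
The upward force F acts at the left end, arm 6 m, giving F × 6 clockwise.
For rotational equilibrium, F × 6 = 4918, so F = 4918 / 6 = 820 N.

F ≈ 820 N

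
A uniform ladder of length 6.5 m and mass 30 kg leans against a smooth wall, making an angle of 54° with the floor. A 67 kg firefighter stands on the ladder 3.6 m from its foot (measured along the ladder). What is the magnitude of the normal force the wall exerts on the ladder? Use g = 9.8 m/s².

N_wall ≈ 371 N

Choose the foot of the ladder as the axis so the floor normal and friction both act there and drop out.
Ladder weight 30×9.8 = 294 N acts at 3.25 m along the ladder; its horizontal arm is 3.25·cos54° = 1.91 m → τ = 561.5 N·m clockwise.
Firefighter: 67×9.8 = 656.6 N at 3.6 m → arm 2.116 m → τ = 1389 N·m clockwise.
Wall normal N acts horizontally at the top; its moment arm is the height L sinθ = 6.5·sin54° = 5.259 m, counterclockwise.
Balancing moments: N × 5.259 = 1950, giving N = 371 N.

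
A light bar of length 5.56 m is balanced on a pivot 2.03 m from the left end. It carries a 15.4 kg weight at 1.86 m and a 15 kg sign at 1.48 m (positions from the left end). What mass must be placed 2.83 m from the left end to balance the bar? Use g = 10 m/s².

Choose the pivot (at 2.03 m from the left end) as the axis so the support reaction has zero arm there.
Weight: 15.4 × 10 = 154 N down at 1.86 m → arm 0.17 m, τ = 154 × 0.17 = 26.18 N·m counterclockwise.
Sign: 15 × 10 = 150 N down at 1.48 m → arm 0.55 m, τ = 150 × 0.55 = 82.5 N·m counterclockwise.
Net moment of known loads = 108.7 N·m counterclockwise.
An unknown mass m at 2.83 m has arm 0.8 m; its moment is m·g·0.8 clockwise.
Στ = 0 ⇒ m × 10 × 0.8 = 108.7 ⇒ m = 108.7 / (10 × 0.8) = 13.6 kg.

m ≈ 13.6 kg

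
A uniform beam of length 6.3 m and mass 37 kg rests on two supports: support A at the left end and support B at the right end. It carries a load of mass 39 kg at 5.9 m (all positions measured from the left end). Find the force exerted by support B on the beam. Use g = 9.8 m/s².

R_B ≈ 539 N

Taking torques about support A:
Beam weight: 37 × 9.8 = 362.6 N down at 3.15 m → arm 3.15 m, τ = 362.6 × 3.15 = 1142 N·m clockwise.
Load: 39 × 9.8 = 382.2 N down at 5.9 m → arm 5.9 m, τ = 382.2 × 5.9 = 2255 N·m clockwise.
Net load moment about support A = 3397 N·m clockwise.
Reaction R at support B is upward at 6.3 m, arm 6.3 m → moment R × 6.3 counterclockwise.
Setting net torque to zero: R × 6.3 = 3397 → R = 539 N.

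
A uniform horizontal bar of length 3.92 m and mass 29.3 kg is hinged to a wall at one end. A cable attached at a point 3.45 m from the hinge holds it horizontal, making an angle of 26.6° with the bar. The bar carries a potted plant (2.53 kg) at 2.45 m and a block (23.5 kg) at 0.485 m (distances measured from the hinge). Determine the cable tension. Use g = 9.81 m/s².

Choose the hinge as the axis so the unknown hinge reaction has zero arm there.
Beam weight: 29.3 × 9.81 = 287.4 N down at 1.96 m → arm 1.96 m, τ = 287.4 × 1.96 = 563.3 N·m clockwise.
Potted plant: 2.53 × 9.81 = 24.82 N down at 2.45 m → arm 2.45 m, τ = 24.82 × 2.45 = 60.81 N·m clockwise.
Block: 23.5 × 9.81 = 230.5 N down at 0.485 m → arm 0.485 m, τ = 230.5 × 0.485 = 111.8 N·m clockwise.
Total clockwise load moment = 735.9 N·m.
The cable tension T acts at 3.45 m; only its component perpendicular to the bar, T sinθ, produces torque. sin 26.6° = 0.4478.
For rotational equilibrium, T × 3.45 × 0.4478 = 735.9, so T = 735.9 / 1.545 = 476 N.

T ≈ 476 N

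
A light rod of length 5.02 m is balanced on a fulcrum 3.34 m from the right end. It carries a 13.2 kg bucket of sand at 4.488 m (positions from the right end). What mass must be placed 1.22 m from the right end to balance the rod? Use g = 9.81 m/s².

m ≈ 7.15 kg

Take moments about the fulcrum (at 3.34 m from the right end).
Bucket of sand: 13.2 × 9.81 = 129.5 N down at 4.488 m → arm 1.148 m, τ = 129.5 × 1.148 = 148.7 N·m counterclockwise.
Net moment of known loads = 148.7 N·m counterclockwise.
An unknown mass m at 1.22 m has arm 2.12 m; its moment is m·g·2.12 clockwise.
Setting net torque to zero: m × 9.81 × 2.12 = 148.7 → m = 148.7 / (9.81 × 2.12) = 7.15 kg.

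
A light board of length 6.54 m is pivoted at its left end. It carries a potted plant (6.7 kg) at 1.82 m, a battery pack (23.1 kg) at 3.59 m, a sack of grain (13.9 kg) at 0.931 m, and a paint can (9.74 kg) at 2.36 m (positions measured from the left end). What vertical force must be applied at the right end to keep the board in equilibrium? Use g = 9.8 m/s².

F ≈ 196 N

About the left end:
Potted plant: 6.7 × 9.8 = 65.66 N down at 1.82 m → arm 1.82 m, τ = 65.66 × 1.82 = 119.5 N·m clockwise.
Battery pack: 23.1 × 9.8 = 226.4 N down at 3.59 m → arm 3.59 m, τ = 226.4 × 3.59 = 812.8 N·m clockwise.
Sack of grain: 13.9 × 9.8 = 136.2 N down at 0.931 m → arm 0.931 m, τ = 136.2 × 0.931 = 126.8 N·m clockwise.
Paint can: 9.74 × 9.8 = 95.45 N down at 2.36 m → arm 2.36 m, τ = 95.45 × 2.36 = 225.3 N·m clockwise.
Net moment of the loads = 1284 N·m clockwise.
The upward force F acts at the right end, arm 6.54 m, giving F × 6.54 counterclockwise.
For rotational equilibrium, F × 6.54 = 1284, so F = 1284 / 6.54 = 196 N.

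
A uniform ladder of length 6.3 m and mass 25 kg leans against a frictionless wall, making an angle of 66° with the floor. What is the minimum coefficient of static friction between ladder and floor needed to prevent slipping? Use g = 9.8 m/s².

μ_min ≈ 0.223

Sum moments about the foot of the ladder (the floor normal and friction both act there and drop out).
Ladder weight 25×9.8 = 245 N acts at 3.15 m along the ladder; its horizontal arm is 3.15·cos66° = 1.281 m → τ = 313.8 N·m clockwise.
Wall normal N acts horizontally at the top; its moment arm is the height L sinθ = 6.3·sin66° = 5.755 m, counterclockwise.
For rotational equilibrium, N × 5.755 = 313.8, so N = 54.53 N.
ΣFx = 0 ⇒ f = N_wall = 54.53 N. ΣFy = 0 ⇒ N_floor = 245 N.
μ_min = f / N_floor = 54.53 / 245 = 0.223.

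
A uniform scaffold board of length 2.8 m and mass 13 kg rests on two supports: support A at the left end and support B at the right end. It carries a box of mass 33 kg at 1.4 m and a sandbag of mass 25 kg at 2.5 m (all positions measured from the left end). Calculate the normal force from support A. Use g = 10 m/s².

Take moments about support B.
Beam weight: 13 × 10 = 130 N down at 1.4 m → arm 1.4 m, τ = 130 × 1.4 = 182 N·m counterclockwise.
Box: 33 × 10 = 330 N down at 1.4 m → arm 1.4 m, τ = 330 × 1.4 = 462 N·m counterclockwise.
Sandbag: 25 × 10 = 250 N down at 2.5 m → arm 0.3 m, τ = 250 × 0.3 = 75 N·m counterclockwise.
Net load moment about support B = 719 N·m counterclockwise.
Reaction R at support A is upward at 0 m, arm 2.8 m → moment R × 2.8 clockwise.
Στ = 0 ⇒ R × 2.8 = 719 ⇒ R = 257 N.

R_A ≈ 257 N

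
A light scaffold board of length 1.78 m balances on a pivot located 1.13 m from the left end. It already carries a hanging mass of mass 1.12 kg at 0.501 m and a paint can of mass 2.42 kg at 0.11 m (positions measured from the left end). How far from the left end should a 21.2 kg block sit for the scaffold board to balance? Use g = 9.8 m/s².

Take moments about the pivot (at 1.13 m from the left end).
Hanging mass: 1.12 × 9.8 = 10.98 N down at 0.501 m → arm 0.629 m, τ = 10.98 × 0.629 = 6.906 N·m counterclockwise.
Paint can: 2.42 × 9.8 = 23.72 N down at 0.11 m → arm 1.02 m, τ = 23.72 × 1.02 = 24.19 N·m counterclockwise.
Net moment of existing loads = 31.1 N·m counterclockwise.
The block weighs 21.2 × 9.8 = 207.8 N and must supply an equal clockwise moment, so its lever arm about the pivot is 31.1 / 207.8 = 0.15 m.
That puts it at 1.13 + 0.15 = 1.28 m from the left end.

x ≈ 1.28 m from the left end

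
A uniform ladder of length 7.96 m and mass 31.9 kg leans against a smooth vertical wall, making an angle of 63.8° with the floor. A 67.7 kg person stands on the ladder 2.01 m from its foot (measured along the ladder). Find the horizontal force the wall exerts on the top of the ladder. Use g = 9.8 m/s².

N_wall ≈ 159 N

Take moments about the foot of the ladder.
Ladder weight 31.9×9.8 = 312.6 N acts at 3.98 m along the ladder; its horizontal arm is 3.98·cos63.8° = 1.757 m → τ = 549.2 N·m clockwise.
Person: 67.7×9.8 = 663.5 N at 2.01 m → arm 0.8874 m → τ = 588.8 N·m clockwise.
Wall normal N acts horizontally at the top; its moment arm is the height L sinθ = 7.96·sin63.8° = 7.142 m, counterclockwise.
Balancing moments: N × 7.142 = 1138, giving N = 159 N.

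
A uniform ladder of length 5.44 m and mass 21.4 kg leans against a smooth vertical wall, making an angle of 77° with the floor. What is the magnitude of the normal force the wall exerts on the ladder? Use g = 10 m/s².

N_wall ≈ 24.7 N

Choose the foot of the ladder as the axis so the floor normal and friction both act there and drop out.
Ladder weight 21.4×10 = 214 N acts at 2.72 m along the ladder; its horizontal arm is 2.72·cos77° = 0.6119 m → τ = 130.9 N·m clockwise.
Wall normal N acts horizontally at the top; its moment arm is the height L sinθ = 5.44·sin77° = 5.301 m, counterclockwise.
For rotational equilibrium, N × 5.301 = 130.9, so N = 24.7 N.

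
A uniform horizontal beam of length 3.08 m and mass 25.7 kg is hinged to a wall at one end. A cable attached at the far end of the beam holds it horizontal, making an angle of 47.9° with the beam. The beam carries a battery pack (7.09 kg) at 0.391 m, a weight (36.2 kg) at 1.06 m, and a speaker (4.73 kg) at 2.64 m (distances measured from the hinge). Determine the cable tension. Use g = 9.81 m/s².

Choose the hinge as the axis so the unknown hinge reaction has zero arm there.
Beam weight: 25.7 × 9.81 = 252.1 N down at 1.54 m → arm 1.54 m, τ = 252.1 × 1.54 = 388.2 N·m clockwise.
Battery pack: 7.09 × 9.81 = 69.55 N down at 0.391 m → arm 0.391 m, τ = 69.55 × 0.391 = 27.19 N·m clockwise.
Weight: 36.2 × 9.81 = 355.1 N down at 1.06 m → arm 1.06 m, τ = 355.1 × 1.06 = 376.4 N·m clockwise.
Speaker: 4.73 × 9.81 = 46.4 N down at 2.64 m → arm 2.64 m, τ = 46.4 × 2.64 = 122.5 N·m clockwise.
Total clockwise load moment = 914.3 N·m.
The cable tension T acts at 3.08 m; only its component perpendicular to the beam, T sinθ, produces torque. sin 47.9° = 0.742.
Στ = 0 ⇒ T × 3.08 × 0.742 = 914.3 ⇒ T = 914.3 / 2.285 = 400 N.

T ≈ 400 N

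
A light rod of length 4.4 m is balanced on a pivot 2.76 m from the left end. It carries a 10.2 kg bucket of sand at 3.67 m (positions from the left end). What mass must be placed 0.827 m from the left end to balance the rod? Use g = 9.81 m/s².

About the pivot (at 2.76 m from the left end):
Bucket of sand: 10.2 × 9.81 = 100.1 N down at 3.67 m → arm 0.91 m, τ = 100.1 × 0.91 = 91.09 N·m clockwise.
Net moment of known loads = 91.09 N·m clockwise.
An unknown mass m at 0.827 m has arm 1.933 m; its moment is m·g·1.933 counterclockwise.
Setting net torque to zero: m × 9.81 × 1.933 = 91.09 → m = 91.09 / (9.81 × 1.933) = 4.8 kg.

m ≈ 4.8 kg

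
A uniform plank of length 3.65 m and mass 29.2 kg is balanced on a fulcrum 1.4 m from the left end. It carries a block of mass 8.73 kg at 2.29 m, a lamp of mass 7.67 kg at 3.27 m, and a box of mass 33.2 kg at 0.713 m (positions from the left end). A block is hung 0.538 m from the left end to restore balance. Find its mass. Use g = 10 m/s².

Taking torques about the fulcrum (at 1.4 m from the left end):
Beam weight: 29.2 × 10 = 292 N down at 1.825 m → arm 0.425 m, τ = 292 × 0.425 = 124.1 N·m clockwise.
Block: 8.73 × 10 = 87.3 N down at 2.29 m → arm 0.89 m, τ = 87.3 × 0.89 = 77.7 N·m clockwise.
Lamp: 7.67 × 10 = 76.7 N down at 3.27 m → arm 1.87 m, τ = 76.7 × 1.87 = 143.4 N·m clockwise.
Box: 33.2 × 10 = 332 N down at 0.713 m → arm 0.687 m, τ = 332 × 0.687 = 228.1 N·m counterclockwise.
Net moment of known loads = 117.1 N·m clockwise.
An unknown mass m at 0.538 m has arm 0.862 m; its moment is m·g·0.862 counterclockwise.
Balancing moments: m × 10 × 0.862 = 117.1, giving m = 117.1 / (10 × 0.862) = 13.6 kg.

m ≈ 13.6 kg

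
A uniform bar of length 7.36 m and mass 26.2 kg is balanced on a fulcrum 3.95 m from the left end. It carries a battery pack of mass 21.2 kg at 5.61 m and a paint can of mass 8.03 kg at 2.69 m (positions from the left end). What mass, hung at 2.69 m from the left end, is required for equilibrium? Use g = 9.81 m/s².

m ≈ 14.3 kg

Choose the fulcrum (at 3.95 m from the left end) as the axis so the support reaction has zero arm there.
Beam weight: 26.2 × 9.81 = 257 N down at 3.68 m → arm 0.27 m, τ = 257 × 0.27 = 69.39 N·m counterclockwise.
Battery pack: 21.2 × 9.81 = 208 N down at 5.61 m → arm 1.66 m, τ = 208 × 1.66 = 345.3 N·m clockwise.
Paint can: 8.03 × 9.81 = 78.77 N down at 2.69 m → arm 1.26 m, τ = 78.77 × 1.26 = 99.25 N·m counterclockwise.
Net moment of known loads = 176.7 N·m clockwise.
An unknown mass m at 2.69 m has arm 1.26 m; its moment is m·g·1.26 counterclockwise.
Στ = 0 ⇒ m × 9.81 × 1.26 = 176.7 ⇒ m = 176.7 / (9.81 × 1.26) = 14.3 kg.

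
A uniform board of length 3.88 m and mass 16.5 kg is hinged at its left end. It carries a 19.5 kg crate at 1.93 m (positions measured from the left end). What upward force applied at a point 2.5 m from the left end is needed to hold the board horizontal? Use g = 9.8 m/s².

Take moments about the left end.
Beam weight: 16.5 × 9.8 = 161.7 N down at 1.94 m → arm 1.94 m, τ = 161.7 × 1.94 = 313.7 N·m clockwise.
Crate: 19.5 × 9.8 = 191.1 N down at 1.93 m → arm 1.93 m, τ = 191.1 × 1.93 = 368.8 N·m clockwise.
Net moment of the loads = 682.5 N·m clockwise.
The upward force F acts at a point 2.5 m from the left end, arm 2.5 m, giving F × 2.5 counterclockwise.
Στ = 0 ⇒ F × 2.5 = 682.5 ⇒ F = 682.5 / 2.5 = 273 N.

F ≈ 273 N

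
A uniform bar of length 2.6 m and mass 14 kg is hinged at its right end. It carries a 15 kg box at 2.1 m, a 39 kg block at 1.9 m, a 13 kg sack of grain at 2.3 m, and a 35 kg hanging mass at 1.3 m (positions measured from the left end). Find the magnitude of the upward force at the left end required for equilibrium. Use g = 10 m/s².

Choose the right end as the axis so the unknown pivot reaction has zero arm there.
Beam weight: 14 × 10 = 140 N down at 1.3 m → arm 1.3 m, τ = 140 × 1.3 = 182 N·m counterclockwise.
Box: 15 × 10 = 150 N down at 2.1 m → arm 0.5 m, τ = 150 × 0.5 = 75 N·m counterclockwise.
Block: 39 × 10 = 390 N down at 1.9 m → arm 0.7 m, τ = 390 × 0.7 = 273 N·m counterclockwise.
Sack of grain: 13 × 10 = 130 N down at 2.3 m → arm 0.3 m, τ = 130 × 0.3 = 39 N·m counterclockwise.
Hanging mass: 35 × 10 = 350 N down at 1.3 m → arm 1.3 m, τ = 350 × 1.3 = 455 N·m counterclockwise.
Net moment of the loads = 1024 N·m counterclockwise.
The upward force F acts at the left end, arm 2.6 m, giving F × 2.6 clockwise.
Balancing moments: F × 2.6 = 1024, giving F = 1024 / 2.6 = 394 N.

F ≈ 394 N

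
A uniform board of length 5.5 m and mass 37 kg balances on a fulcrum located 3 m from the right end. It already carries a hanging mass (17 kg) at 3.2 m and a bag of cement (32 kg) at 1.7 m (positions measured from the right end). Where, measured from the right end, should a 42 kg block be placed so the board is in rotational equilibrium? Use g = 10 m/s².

Sum moments about the fulcrum (at 3 m from the right end) (the support reaction has zero arm there).
Beam weight: 37 × 10 = 370 N down at 2.75 m → arm 0.25 m, τ = 370 × 0.25 = 92.5 N·m clockwise.
Hanging mass: 17 × 10 = 170 N down at 3.2 m → arm 0.2 m, τ = 170 × 0.2 = 34 N·m counterclockwise.
Bag of cement: 32 × 10 = 320 N down at 1.7 m → arm 1.3 m, τ = 320 × 1.3 = 416 N·m clockwise.
Net moment of existing loads = 474.5 N·m clockwise.
The block weighs 42 × 10 = 420 N and must supply an equal counterclockwise moment, so its lever arm about the fulcrum is 474.5 / 420 = 1.13 m.
That puts it at 3 + 1.13 = 4.13 m from the right end.

x ≈ 4.13 m from the right end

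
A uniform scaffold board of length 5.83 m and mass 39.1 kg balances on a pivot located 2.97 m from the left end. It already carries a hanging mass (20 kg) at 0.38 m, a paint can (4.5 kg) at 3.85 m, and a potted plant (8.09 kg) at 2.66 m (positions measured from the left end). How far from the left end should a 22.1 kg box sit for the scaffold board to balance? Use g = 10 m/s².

x ≈ 5.35 m from the left end

Take moments about the pivot (at 2.97 m from the left end).
Beam weight: 39.1 × 10 = 391 N down at 2.915 m → arm 0.055 m, τ = 391 × 0.055 = 21.5 N·m counterclockwise.
Hanging mass: 20 × 10 = 200 N down at 0.38 m → arm 2.59 m, τ = 200 × 2.59 = 518 N·m counterclockwise.
Paint can: 4.5 × 10 = 45 N down at 3.85 m → arm 0.88 m, τ = 45 × 0.88 = 39.6 N·m clockwise.
Potted plant: 8.09 × 10 = 80.9 N down at 2.66 m → arm 0.31 m, τ = 80.9 × 0.31 = 25.08 N·m counterclockwise.
Net moment of existing loads = 525 N·m counterclockwise.
The box weighs 22.1 × 10 = 221 N and must supply an equal clockwise moment, so its lever arm about the pivot is 525 / 221 = 2.38 m.
That puts it at 2.97 + 2.38 = 5.35 m from the left end.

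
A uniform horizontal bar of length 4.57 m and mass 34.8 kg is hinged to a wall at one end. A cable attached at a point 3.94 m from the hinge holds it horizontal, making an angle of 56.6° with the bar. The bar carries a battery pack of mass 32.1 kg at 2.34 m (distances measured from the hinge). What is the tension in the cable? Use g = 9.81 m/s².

T ≈ 461 N

Sum moments about the hinge (the unknown hinge reaction has zero arm there).
Beam weight: 34.8 × 9.81 = 341.4 N down at 2.285 m → arm 2.285 m, τ = 341.4 × 2.285 = 780.1 N·m clockwise.
Battery pack: 32.1 × 9.81 = 314.9 N down at 2.34 m → arm 2.34 m, τ = 314.9 × 2.34 = 736.9 N·m clockwise.
Total clockwise load moment = 1517 N·m.
The cable tension T acts at 3.94 m; only its component perpendicular to the bar, T sinθ, produces torque. sin 56.6° = 0.8348.
Balancing moments: T × 3.94 × 0.8348 = 1517, giving T = 1517 / 3.289 = 461 N.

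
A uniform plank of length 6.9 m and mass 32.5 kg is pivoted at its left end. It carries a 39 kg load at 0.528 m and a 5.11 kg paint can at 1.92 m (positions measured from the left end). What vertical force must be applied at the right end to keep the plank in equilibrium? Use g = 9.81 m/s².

Choose the left end as the axis so the unknown pivot reaction has zero arm there.
Beam weight: 32.5 × 9.81 = 318.8 N down at 3.45 m → arm 3.45 m, τ = 318.8 × 3.45 = 1100 N·m clockwise.
Load: 39 × 9.81 = 382.6 N down at 0.528 m → arm 0.528 m, τ = 382.6 × 0.528 = 202 N·m clockwise.
Paint can: 5.11 × 9.81 = 50.13 N down at 1.92 m → arm 1.92 m, τ = 50.13 × 1.92 = 96.25 N·m clockwise.
Net moment of the loads = 1398 N·m clockwise.
The upward force F acts at the right end, arm 6.9 m, giving F × 6.9 counterclockwise.
Balancing moments: F × 6.9 = 1398, giving F = 1398 / 6.9 = 203 N.

F ≈ 203 N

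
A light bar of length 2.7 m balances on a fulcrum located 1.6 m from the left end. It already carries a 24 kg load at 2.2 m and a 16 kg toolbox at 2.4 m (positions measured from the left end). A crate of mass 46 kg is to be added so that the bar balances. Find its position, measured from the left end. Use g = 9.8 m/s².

Taking torques about the fulcrum (at 1.6 m from the left end):
Load: 24 × 9.8 = 235.2 N down at 2.2 m → arm 0.6 m, τ = 235.2 × 0.6 = 141.1 N·m clockwise.
Toolbox: 16 × 9.8 = 156.8 N down at 2.4 m → arm 0.8 m, τ = 156.8 × 0.8 = 125.4 N·m clockwise.
Net moment of existing loads = 266.5 N·m clockwise.
The crate weighs 46 × 9.8 = 450.8 N and must supply an equal counterclockwise moment, so its lever arm about the fulcrum is 266.5 / 450.8 = 0.591 m.
That puts it at 1.6 − 0.591 = 1.01 m from the left end.

x ≈ 1.01 m from the left end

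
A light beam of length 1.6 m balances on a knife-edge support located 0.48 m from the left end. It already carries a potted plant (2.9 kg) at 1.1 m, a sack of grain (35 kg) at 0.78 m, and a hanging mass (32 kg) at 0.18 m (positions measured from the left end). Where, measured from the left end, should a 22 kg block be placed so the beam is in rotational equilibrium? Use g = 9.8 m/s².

About the knife-edge support (at 0.48 m from the left end):
Potted plant: 2.9 × 9.8 = 28.42 N down at 1.1 m → arm 0.62 m, τ = 28.42 × 0.62 = 17.62 N·m clockwise.
Sack of grain: 35 × 9.8 = 343 N down at 0.78 m → arm 0.3 m, τ = 343 × 0.3 = 102.9 N·m clockwise.
Hanging mass: 32 × 9.8 = 313.6 N down at 0.18 m → arm 0.3 m, τ = 313.6 × 0.3 = 94.08 N·m counterclockwise.
Net moment of existing loads = 26.44 N·m clockwise.
The block weighs 22 × 9.8 = 215.6 N and must supply an equal counterclockwise moment, so its lever arm about the knife-edge support is 26.44 / 215.6 = 0.123 m.
That puts it at 0.48 − 0.123 = 0.357 m from the left end.

x ≈ 0.357 m from the left end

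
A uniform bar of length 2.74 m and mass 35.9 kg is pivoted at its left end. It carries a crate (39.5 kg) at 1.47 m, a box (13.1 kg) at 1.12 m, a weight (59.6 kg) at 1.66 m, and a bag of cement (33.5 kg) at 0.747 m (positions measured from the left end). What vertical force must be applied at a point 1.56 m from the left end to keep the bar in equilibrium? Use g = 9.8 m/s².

About the left end:
Beam weight: 35.9 × 9.8 = 351.8 N down at 1.37 m → arm 1.37 m, τ = 351.8 × 1.37 = 482 N·m clockwise.
Crate: 39.5 × 9.8 = 387.1 N down at 1.47 m → arm 1.47 m, τ = 387.1 × 1.47 = 569 N·m clockwise.
Box: 13.1 × 9.8 = 128.4 N down at 1.12 m → arm 1.12 m, τ = 128.4 × 1.12 = 143.8 N·m clockwise.
Weight: 59.6 × 9.8 = 584.1 N down at 1.66 m → arm 1.66 m, τ = 584.1 × 1.66 = 969.6 N·m clockwise.
Bag of cement: 33.5 × 9.8 = 328.3 N down at 0.747 m → arm 0.747 m, τ = 328.3 × 0.747 = 245.2 N·m clockwise.
Net moment of the loads = 2410 N·m clockwise.
The upward force F acts at a point 1.56 m from the left end, arm 1.56 m, giving F × 1.56 counterclockwise.
Setting net torque to zero: F × 1.56 = 2410 → F = 2410 / 1.56 = 1540 N.

F ≈ 1540 N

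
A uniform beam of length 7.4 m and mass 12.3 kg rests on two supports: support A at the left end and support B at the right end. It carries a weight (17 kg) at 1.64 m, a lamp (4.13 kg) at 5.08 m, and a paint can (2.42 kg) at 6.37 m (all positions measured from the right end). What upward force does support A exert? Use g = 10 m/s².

Take moments about support B.
Beam weight: 12.3 × 10 = 123 N down at 3.7 m → arm 3.7 m, τ = 123 × 3.7 = 455.1 N·m counterclockwise.
Weight: 17 × 10 = 170 N down at 1.64 m → arm 1.64 m, τ = 170 × 1.64 = 278.8 N·m counterclockwise.
Lamp: 4.13 × 10 = 41.3 N down at 5.08 m → arm 5.08 m, τ = 41.3 × 5.08 = 209.8 N·m counterclockwise.
Paint can: 2.42 × 10 = 24.2 N down at 6.37 m → arm 6.37 m, τ = 24.2 × 6.37 = 154.2 N·m counterclockwise.
Net load moment about support B = 1098 N·m counterclockwise.
Reaction R at support A is upward at 7.4 m, arm 7.4 m → moment R × 7.4 clockwise.
Στ = 0 ⇒ R × 7.4 = 1098 ⇒ R = 148 N.

R_A ≈ 148 N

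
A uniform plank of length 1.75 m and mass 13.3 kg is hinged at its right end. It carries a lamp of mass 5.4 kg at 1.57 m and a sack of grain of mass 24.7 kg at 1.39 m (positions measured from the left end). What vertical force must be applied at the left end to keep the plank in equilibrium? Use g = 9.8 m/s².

Choose the right end as the axis so the unknown pivot reaction has zero arm there.
Beam weight: 13.3 × 9.8 = 130.3 N down at 0.875 m → arm 0.875 m, τ = 130.3 × 0.875 = 114 N·m counterclockwise.
Lamp: 5.4 × 9.8 = 52.92 N down at 1.57 m → arm 0.18 m, τ = 52.92 × 0.18 = 9.526 N·m counterclockwise.
Sack of grain: 24.7 × 9.8 = 242.1 N down at 1.39 m → arm 0.36 m, τ = 242.1 × 0.36 = 87.16 N·m counterclockwise.
Net moment of the loads = 210.7 N·m counterclockwise.
The upward force F acts at the left end, arm 1.75 m, giving F × 1.75 clockwise.
Setting net torque to zero: F × 1.75 = 210.7 → F = 210.7 / 1.75 = 120 N.

F ≈ 120 N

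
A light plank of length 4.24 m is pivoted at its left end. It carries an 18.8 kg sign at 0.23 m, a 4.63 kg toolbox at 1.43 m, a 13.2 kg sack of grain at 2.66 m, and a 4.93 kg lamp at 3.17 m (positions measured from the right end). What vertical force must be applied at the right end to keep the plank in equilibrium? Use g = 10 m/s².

About the left end:
Sign: 18.8 × 10 = 188 N down at 0.23 m → arm 4.01 m, τ = 188 × 4.01 = 753.9 N·m clockwise.
Toolbox: 4.63 × 10 = 46.3 N down at 1.43 m → arm 2.81 m, τ = 46.3 × 2.81 = 130.1 N·m clockwise.
Sack of grain: 13.2 × 10 = 132 N down at 2.66 m → arm 1.58 m, τ = 132 × 1.58 = 208.6 N·m clockwise.
Lamp: 4.93 × 10 = 49.3 N down at 3.17 m → arm 1.07 m, τ = 49.3 × 1.07 = 52.75 N·m clockwise.
Net moment of the loads = 1145 N·m clockwise.
The upward force F acts at the right end, arm 4.24 m, giving F × 4.24 counterclockwise.
Setting net torque to zero: F × 4.24 = 1145 → F = 1145 / 4.24 = 270 N.

F ≈ 270 N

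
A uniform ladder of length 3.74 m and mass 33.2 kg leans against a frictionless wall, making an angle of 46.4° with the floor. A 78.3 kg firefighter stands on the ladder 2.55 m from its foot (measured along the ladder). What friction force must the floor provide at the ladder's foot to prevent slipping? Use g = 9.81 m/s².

About the foot of the ladder:
Ladder weight 33.2×9.81 = 325.7 N acts at 1.87 m along the ladder; its horizontal arm is 1.87·cos46.4° = 1.29 m → τ = 420.2 N·m clockwise.
Firefighter: 78.3×9.81 = 768.1 N at 2.55 m → arm 1.759 m → τ = 1351 N·m clockwise.
Wall normal N acts horizontally at the top; its moment arm is the height L sinθ = 3.74·sin46.4° = 2.708 m, counterclockwise.
Setting net torque to zero: N × 2.708 = 1771 → N = 654 N.
ΣFx = 0: friction at the foot balances the wall's push, so f = N_wall = 654 N.

f ≈ 654 N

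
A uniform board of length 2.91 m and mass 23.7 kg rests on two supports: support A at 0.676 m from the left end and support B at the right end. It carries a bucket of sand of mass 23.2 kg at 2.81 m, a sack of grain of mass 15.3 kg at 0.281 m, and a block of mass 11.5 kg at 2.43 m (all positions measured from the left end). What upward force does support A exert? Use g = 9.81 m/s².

Sum moments about support B (its reaction then has zero moment arm).
Beam weight: 23.7 × 9.81 = 232.5 N down at 1.455 m → arm 1.455 m, τ = 232.5 × 1.455 = 338.3 N·m counterclockwise.
Bucket of sand: 23.2 × 9.81 = 227.6 N down at 2.81 m → arm 0.1 m, τ = 227.6 × 0.1 = 22.76 N·m counterclockwise.
Sack of grain: 15.3 × 9.81 = 150.1 N down at 0.281 m → arm 2.629 m, τ = 150.1 × 2.629 = 394.6 N·m counterclockwise.
Block: 11.5 × 9.81 = 112.8 N down at 2.43 m → arm 0.48 m, τ = 112.8 × 0.48 = 54.14 N·m counterclockwise.
Net load moment about support B = 809.8 N·m counterclockwise.
Reaction R at support A is upward at 0.676 m, arm 2.234 m → moment R × 2.234 clockwise.
Στ = 0 ⇒ R × 2.234 = 809.8 ⇒ R = 362 N.

R_A ≈ 362 N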